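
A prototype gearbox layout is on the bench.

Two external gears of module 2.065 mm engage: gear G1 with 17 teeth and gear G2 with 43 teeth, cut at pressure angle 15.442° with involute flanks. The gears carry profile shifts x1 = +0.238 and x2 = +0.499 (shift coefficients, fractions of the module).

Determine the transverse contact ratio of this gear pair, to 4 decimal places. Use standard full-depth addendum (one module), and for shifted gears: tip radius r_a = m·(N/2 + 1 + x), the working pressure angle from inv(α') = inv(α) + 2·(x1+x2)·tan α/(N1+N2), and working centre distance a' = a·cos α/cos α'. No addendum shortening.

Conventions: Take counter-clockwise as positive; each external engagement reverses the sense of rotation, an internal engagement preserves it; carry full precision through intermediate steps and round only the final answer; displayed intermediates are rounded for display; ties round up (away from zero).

single-mesh involute tooth geometry (17T engaging 43T at module 2.065)
base radii: r_b1 = 16.918863, r_b2 = 42.794772
tip radii: r_a1 = 20.108970, r_a2 = 47.492935
inv(α') = inv(15.442°) + 2·(+0.238+0.499)·tan α/(17+43) = 0.01350713  ⇒  α' = 19.37474°
a' = a·cos α / cos α' = 61.9500·cos 15.442°/cos 19.37474° = 63.298281
action lengths: √(r_a1²−r_b1²) = 10.868429, √(r_a2²−r_b2²) = 20.595786
base pitch p_b = π·m·cos α = 6.253197
CR = (10.868429 + 20.595786 − 63.298281·sin 19.37474°)/6.253197 = 1.673593
contact ratio ≈ 1.6736

1.6736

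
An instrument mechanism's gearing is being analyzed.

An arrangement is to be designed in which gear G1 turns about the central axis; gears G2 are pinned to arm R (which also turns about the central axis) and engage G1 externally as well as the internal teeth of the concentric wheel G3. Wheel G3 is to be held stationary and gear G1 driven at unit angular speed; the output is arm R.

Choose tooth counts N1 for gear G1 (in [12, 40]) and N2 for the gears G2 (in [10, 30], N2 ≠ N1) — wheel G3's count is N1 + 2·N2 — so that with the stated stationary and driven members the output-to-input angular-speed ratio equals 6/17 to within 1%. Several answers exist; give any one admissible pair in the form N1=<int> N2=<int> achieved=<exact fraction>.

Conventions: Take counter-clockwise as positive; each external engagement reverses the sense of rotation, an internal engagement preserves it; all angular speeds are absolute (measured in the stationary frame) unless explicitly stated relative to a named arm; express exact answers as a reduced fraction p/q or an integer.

N1=24 N2=10 achieved=6/17

class = planetary set [ratio 6/17 wanted; Willis about the carrier]
Willis with ω_ring = 0: ω_arm/ω_sun = N1/(N1+N3); set equal to 6/17  ⇒  N3/N1 = 1/(6/17) − 1 = 11/6
N3 = N1 + 2·N2  ⇒  N2/N1 = (N3/N1 − 1)/2 = (11/6 − 1)/2 = 5/12
smallest multiple with N1 ≥ 12 and N2 ≥ 10: k = 2  ⇒  N1 = 2·12 = 24, N2 = 2·5 = 10 (N1 ≤ 40, N2 ≤ 30, N2 ≠ N1 ✓), N3 = 24 + 2·10 = 44
check: N1/(N1+N3) with N1 = 24, N3 = 44 gives 6/17; |achieved − target| = 0 ≤ 3/850 ✓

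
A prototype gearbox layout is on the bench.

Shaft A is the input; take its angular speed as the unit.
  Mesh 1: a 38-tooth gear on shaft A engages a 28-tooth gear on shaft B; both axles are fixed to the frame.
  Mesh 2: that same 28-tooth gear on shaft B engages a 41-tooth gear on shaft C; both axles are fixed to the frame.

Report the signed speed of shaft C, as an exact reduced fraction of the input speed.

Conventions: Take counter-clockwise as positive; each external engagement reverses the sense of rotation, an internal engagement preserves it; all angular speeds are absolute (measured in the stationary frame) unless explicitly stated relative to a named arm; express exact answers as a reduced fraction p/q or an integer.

2-mesh fixed-axis compound train (all bearings frame-fixed)
mesh 1 [38T→28T]: |ω|/ω_in = 1×38/28 = 19/14, sense flips to −
mesh 2 [28T→41T]: |ω|/ω_in = (19/14)×28/41 = 38/41, sense flips to +
signed output speed (× input speed) = 38/41

38/41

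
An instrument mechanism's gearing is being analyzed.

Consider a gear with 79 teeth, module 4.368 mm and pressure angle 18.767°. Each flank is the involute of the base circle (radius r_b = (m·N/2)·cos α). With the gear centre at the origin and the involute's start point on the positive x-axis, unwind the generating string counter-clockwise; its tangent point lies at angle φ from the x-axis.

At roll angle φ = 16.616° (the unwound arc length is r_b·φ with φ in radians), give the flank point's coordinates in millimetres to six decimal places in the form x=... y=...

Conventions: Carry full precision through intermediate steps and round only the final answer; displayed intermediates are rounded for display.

recognized (one wheel, involute flank): single-mesh tooth geometry, m = 4.368, N = 79
pitch radius r_p = m·N/2 = 4.368·79/2 = 172.536000
base radius r_b = r_p·cos α = 172.536000·cos 18.767° = 163.363074
roll angle φ = 16.616° = 0.29000391 rad
x = r_b·(cos φ + φ·sin φ) = 170.088913
y = r_b·(sin φ − φ·cos φ) = 1.317005

x=170.088913 y=1.317005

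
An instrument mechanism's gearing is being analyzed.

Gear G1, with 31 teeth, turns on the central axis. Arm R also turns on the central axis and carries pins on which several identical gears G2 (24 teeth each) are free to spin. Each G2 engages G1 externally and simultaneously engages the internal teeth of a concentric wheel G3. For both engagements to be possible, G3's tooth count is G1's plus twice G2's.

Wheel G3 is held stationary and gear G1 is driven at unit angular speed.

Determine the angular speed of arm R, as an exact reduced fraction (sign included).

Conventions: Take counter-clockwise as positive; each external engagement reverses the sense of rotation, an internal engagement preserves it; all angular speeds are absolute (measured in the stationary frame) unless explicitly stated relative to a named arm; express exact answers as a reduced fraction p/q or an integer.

topology: planetary set — G1 31T / G2 24T / G3 79T, arm = carrier (Willis)
ring teeth: 31 + 2·24 = 79
31(ω_sun−ω_arm) = −79(ω_ring−ω_arm),  ω_ring = 0, ω_sun = 1
31(1−ω_arm) = −79(0−ω_arm)  ⇒  110·ω_arm = 31  ⇒  ω_arm = 31/110
exact speed ratio = 31/110

31/110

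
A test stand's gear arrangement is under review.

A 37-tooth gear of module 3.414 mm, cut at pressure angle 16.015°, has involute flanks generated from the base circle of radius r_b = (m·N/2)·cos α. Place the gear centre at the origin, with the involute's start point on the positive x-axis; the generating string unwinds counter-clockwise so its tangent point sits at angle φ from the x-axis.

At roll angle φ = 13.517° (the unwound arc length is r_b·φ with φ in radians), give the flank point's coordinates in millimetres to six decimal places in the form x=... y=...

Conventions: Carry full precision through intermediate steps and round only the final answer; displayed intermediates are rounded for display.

x=62.373723 y=0.264227

single-mesh involute tooth geometry (37T wheel at module 3.414)
pitch radius r_p = m·N/2 = 3.414·37/2 = 63.159000
base radius r_b = r_p·cos α = 63.159000·cos 16.015° = 60.707768
roll angle φ = 13.517° = 0.23591615 rad
x = r_b·(cos φ + φ·sin φ) = 62.373723
y = r_b·(sin φ − φ·cos φ) = 0.264227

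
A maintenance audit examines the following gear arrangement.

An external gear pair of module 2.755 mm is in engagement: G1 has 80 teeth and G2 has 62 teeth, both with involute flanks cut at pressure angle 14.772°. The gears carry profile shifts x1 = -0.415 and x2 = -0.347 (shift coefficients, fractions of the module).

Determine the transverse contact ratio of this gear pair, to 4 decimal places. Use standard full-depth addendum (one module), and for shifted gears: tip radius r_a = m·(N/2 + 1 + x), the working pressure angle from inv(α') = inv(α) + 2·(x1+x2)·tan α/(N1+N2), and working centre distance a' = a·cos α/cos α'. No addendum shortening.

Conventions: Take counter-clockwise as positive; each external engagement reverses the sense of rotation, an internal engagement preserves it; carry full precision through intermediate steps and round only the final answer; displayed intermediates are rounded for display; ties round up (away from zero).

2.6321

class = single-mesh tooth geometry [involute pair 80T × 62T, m = 2.755]
base radii: r_b1 = 106.557681, r_b2 = 82.582203
tip radii: r_a1 = 111.811675, r_a2 = 87.204015
inv(α') = inv(14.772°) + 2·(-0.415-0.347)·tan α/(80+62) = 0.00303861  ⇒  α' = 11.89966°
a' = a·cos α / cos α' = 195.6050·cos 14.772°/cos 11.89966° = 193.293728
action lengths: √(r_a1²−r_b1²) = 33.871982, √(r_a2²−r_b2²) = 28.012853
base pitch p_b = π·m·cos α = 8.369021
CR = (33.871982 + 28.012853 − 193.293728·sin 11.89966°)/8.369021 = 2.632085
contact ratio ≈ 2.6321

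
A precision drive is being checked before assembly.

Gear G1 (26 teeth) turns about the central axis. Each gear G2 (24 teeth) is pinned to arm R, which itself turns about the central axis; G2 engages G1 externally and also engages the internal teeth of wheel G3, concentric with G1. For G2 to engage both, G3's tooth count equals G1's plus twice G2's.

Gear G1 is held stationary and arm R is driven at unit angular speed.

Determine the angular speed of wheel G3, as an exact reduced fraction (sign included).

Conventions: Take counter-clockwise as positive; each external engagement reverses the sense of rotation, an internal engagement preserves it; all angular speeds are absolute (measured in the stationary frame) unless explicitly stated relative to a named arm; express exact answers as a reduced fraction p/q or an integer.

50/37

planetary set (26T centre, 24T on arm, 74T internal) — Willis relation
ring teeth: 26 + 2·24 = 74
26(ω_sun−ω_arm) = −74(ω_ring−ω_arm),  ω_sun = 0, ω_arm = 1
ω_ring = 1 − (26/74)(0−1) = 50/37
exact speed ratio = 50/37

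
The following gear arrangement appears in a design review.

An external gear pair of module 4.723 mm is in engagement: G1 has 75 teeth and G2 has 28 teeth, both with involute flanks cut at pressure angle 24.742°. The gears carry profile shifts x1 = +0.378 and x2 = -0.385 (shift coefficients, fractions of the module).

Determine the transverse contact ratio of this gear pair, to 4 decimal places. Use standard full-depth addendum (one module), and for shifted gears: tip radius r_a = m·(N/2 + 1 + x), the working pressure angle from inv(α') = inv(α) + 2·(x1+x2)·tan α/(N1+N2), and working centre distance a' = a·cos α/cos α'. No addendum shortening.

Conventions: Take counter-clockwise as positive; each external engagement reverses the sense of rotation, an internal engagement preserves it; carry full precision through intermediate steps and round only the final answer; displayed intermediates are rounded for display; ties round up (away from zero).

class = single-mesh tooth geometry [involute pair 75T × 28T, m = 4.723]
base radii: r_b1 = 160.853860, r_b2 = 60.052108
tip radii: r_a1 = 183.620794, r_a2 = 69.026645
inv(α') = inv(24.742°) + 2·(+0.378-0.385)·tan α/(75+28) = 0.02894502  ⇒  α' = 24.72509°
a' = a·cos α / cos α' = 243.2345·cos 24.742°/cos 24.72509° = 243.201428
action lengths: √(r_a1²−r_b1²) = 88.558635, √(r_a2²−r_b2²) = 34.035600
base pitch p_b = π·m·cos α = 13.475661
CR = (88.558635 + 34.035600 − 243.201428·sin 24.72509°)/13.475661 = 1.548839
contact ratio ≈ 1.5488

1.5488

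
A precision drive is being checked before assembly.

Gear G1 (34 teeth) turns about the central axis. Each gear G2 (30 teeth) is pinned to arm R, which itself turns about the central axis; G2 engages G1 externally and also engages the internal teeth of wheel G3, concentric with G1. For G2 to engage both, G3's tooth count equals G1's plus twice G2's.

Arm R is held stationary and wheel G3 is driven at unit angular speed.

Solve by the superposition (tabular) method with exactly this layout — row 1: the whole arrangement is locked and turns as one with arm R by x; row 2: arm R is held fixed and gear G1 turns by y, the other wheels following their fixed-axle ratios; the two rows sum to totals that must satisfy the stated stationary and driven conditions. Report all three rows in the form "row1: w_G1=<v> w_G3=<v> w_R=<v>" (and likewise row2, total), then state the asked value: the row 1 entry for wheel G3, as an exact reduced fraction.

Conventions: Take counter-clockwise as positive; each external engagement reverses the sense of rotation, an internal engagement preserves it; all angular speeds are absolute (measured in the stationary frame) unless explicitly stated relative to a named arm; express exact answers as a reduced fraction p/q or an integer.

row1: w_G1=0 w_G3=0 w_R=0
row2: w_G1=-47/17 w_G3=1 w_R=0
total: w_G1=-47/17 w_G3=1 w_R=0
asked value: 0

recognized (axles ride arm R): planetary set, 34/30/94 teeth
superposition row 1 [locked train]: every member turns x
row 2: sun turns y, ring = −(34/94)·y, arm 0
boundary: total ω_arm = x = 0 and total ω_ring = x − (34/94)·y = 1  ⇒  y = -47/17, x = 0
row 2 ring = −(34/94)·(-47/17) = 1
totals (row 1 + row 2): sun 0 + (-47/17) = -47/17, ring 0 + 1 = 1, arm 0 + 0 = 0
asked cell (row1, ring) = 0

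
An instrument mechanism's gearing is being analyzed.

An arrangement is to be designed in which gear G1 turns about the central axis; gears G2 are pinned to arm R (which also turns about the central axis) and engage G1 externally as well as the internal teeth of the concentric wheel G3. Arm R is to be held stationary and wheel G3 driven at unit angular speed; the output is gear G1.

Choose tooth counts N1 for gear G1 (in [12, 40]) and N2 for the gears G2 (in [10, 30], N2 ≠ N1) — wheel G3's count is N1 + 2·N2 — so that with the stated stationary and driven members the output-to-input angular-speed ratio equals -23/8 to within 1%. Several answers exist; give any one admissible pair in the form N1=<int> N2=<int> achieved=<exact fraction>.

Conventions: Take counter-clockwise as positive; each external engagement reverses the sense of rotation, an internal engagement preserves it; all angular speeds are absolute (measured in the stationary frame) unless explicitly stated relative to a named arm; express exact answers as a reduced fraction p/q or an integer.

N1=16 N2=15 achieved=-23/8

planetary set to be sized for -23/8 (Willis relation)
Willis with ω_arm = 0: ω_sun/ω_ring = −N3/N1; set equal to -23/8  ⇒  N3/N1 = −(-23/8) = 23/8
N3 = N1 + 2·N2  ⇒  N2/N1 = (N3/N1 − 1)/2 = (23/8 − 1)/2 = 15/16
smallest multiple with N1 ≥ 12 and N2 ≥ 10: k = 1  ⇒  N1 = 1·16 = 16, N2 = 1·15 = 15 (N1 ≤ 40, N2 ≤ 30, N2 ≠ N1 ✓), N3 = 16 + 2·15 = 46
check: −N3/N1 with N1 = 16, N3 = 46 gives -23/8; |achieved − target| = 0 ≤ 23/800 ✓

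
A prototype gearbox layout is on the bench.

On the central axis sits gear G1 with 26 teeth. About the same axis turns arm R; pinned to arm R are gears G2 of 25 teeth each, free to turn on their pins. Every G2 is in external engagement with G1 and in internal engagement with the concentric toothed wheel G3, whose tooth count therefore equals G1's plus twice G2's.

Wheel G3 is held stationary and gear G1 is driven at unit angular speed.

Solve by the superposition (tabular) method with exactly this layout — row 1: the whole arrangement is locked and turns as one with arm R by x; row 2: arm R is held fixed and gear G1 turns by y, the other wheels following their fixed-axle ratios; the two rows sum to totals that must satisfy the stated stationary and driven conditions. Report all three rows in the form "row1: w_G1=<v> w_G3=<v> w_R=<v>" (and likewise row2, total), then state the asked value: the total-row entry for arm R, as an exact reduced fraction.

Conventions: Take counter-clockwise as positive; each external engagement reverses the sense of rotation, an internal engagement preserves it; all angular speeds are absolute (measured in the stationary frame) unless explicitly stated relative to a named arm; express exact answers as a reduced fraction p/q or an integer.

row1: w_G1=13/51 w_G3=13/51 w_R=13/51
row2: w_G1=38/51 w_G3=-13/51 w_R=0
total: w_G1=1 w_G3=0 w_R=13/51
asked value: 13/51

planetary set (26T centre, 25T on arm, 76T internal) — Willis relation
row 1: whole set turns with the arm by x
row 2 (arm held, sun turns y): ω_ring = −(26/76)·y, ω_arm = 0
boundary: total ω_ring = x − (26/76)·y = 0 and total ω_sun = x + y = 1  ⇒  y = 38/51, x = 13/51
row 2 ring = −(26/76)·38/51 = -13/51
totals (row 1 + row 2): sun 13/51 + 38/51 = 1, ring 13/51 + (-13/51) = 0, arm 13/51 + 0 = 13/51
asked cell (total, arm) = 13/51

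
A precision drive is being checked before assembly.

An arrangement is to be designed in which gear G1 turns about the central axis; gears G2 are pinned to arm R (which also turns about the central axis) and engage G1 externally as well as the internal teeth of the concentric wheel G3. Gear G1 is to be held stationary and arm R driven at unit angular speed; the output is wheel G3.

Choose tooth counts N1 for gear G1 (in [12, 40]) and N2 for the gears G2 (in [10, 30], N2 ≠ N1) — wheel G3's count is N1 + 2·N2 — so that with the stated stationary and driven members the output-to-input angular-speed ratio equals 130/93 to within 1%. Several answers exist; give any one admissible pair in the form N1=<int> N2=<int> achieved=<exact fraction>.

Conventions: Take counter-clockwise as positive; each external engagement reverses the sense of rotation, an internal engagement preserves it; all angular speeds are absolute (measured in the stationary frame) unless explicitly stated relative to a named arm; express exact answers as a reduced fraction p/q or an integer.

design class (target 130/93): planetary set
Willis with ω_sun = 0: ω_ring/ω_arm = (N1+N3)/N3; set equal to 130/93  ⇒  N3/N1 = 1/(130/93 − 1) = 93/37
N3 = N1 + 2·N2  ⇒  N2/N1 = (N3/N1 − 1)/2 = (93/37 − 1)/2 = 28/37
smallest multiple with N1 ≥ 12 and N2 ≥ 10: k = 1  ⇒  N1 = 1·37 = 37, N2 = 1·28 = 28 (N1 ≤ 40, N2 ≤ 30, N2 ≠ N1 ✓), N3 = 37 + 2·28 = 93
check: (N1+N3)/N3 with N1 = 37, N3 = 93 gives 130/93; |achieved − target| = 0 ≤ 13/930 ✓

N1=37 N2=28 achieved=130/93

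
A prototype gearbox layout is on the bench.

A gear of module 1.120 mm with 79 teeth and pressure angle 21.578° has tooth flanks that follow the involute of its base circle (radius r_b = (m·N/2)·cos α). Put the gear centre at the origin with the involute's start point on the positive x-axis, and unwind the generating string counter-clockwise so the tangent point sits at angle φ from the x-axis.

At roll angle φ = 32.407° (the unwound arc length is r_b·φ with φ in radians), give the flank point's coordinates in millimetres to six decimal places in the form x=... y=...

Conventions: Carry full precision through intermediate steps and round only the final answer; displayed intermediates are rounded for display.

x=47.203088 y=2.402864

class = single-mesh tooth geometry [base-circle involute, m = 1.120, 79T]
pitch radius r_p = m·N/2 = 1.120·79/2 = 44.240000
base radius r_b = r_p·cos α = 44.240000·cos 21.578° = 41.139562
roll angle φ = 32.407° = 0.56560885 rad
x = r_b·(cos φ + φ·sin φ) = 47.203088
y = r_b·(sin φ − φ·cos φ) = 2.402864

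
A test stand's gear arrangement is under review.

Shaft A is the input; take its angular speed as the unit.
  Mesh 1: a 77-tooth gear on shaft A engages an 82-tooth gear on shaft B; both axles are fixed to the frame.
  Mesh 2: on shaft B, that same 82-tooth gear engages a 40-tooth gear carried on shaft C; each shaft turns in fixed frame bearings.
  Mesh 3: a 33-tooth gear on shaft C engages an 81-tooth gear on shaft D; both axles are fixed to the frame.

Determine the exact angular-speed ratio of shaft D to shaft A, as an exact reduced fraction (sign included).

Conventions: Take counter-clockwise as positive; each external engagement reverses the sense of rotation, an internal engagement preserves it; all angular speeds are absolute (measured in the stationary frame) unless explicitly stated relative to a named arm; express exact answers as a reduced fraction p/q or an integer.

-847/1080

class = fixed-axis compound train [3 meshes; 3 ratios multiply, 3 sense flips]
mesh 1 [77T→82T]: running ratio 77/82, sense −
mesh 2 [82T→40T]: running ratio 77/40, sense +
mesh 3 [33T→81T]: running ratio 847/1080, sense −
ω_out/ω_in = -847/1080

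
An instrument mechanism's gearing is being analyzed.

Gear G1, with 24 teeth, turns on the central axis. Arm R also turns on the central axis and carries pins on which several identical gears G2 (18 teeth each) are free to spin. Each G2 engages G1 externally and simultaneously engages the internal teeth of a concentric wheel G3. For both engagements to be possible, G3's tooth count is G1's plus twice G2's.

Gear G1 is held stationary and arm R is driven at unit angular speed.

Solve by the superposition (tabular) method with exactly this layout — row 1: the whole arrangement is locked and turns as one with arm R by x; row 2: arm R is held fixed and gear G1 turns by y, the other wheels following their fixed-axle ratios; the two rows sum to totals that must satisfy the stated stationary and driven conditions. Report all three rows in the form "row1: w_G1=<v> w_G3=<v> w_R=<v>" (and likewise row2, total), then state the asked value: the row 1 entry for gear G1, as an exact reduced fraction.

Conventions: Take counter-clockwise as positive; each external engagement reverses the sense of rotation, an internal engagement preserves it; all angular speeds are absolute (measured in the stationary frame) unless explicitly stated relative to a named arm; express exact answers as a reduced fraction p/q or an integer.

row1: w_G1=1 w_G3=1 w_R=1
row2: w_G1=-1 w_G3=2/5 w_R=0
total: w_G1=0 w_G3=7/5 w_R=1
asked value: 1

class = planetary set [G3 = 24+2·18 = 60; Willis about the carrier]
superposition row 1 [locked train]: every member turns x
superposition row 2 [arm held]: sun y, ring −(24/60)·y, arm 0
boundary: total ω_sun = x + y = 0 and total ω_arm = x = 1  ⇒  y = -1, x = 1
row 2 ring = −(24/60)·(-1) = 2/5
totals (row 1 + row 2): sun 1 + (-1) = 0, ring 1 + 2/5 = 7/5, arm 1 + 0 = 1
asked cell (row1, sun) = 1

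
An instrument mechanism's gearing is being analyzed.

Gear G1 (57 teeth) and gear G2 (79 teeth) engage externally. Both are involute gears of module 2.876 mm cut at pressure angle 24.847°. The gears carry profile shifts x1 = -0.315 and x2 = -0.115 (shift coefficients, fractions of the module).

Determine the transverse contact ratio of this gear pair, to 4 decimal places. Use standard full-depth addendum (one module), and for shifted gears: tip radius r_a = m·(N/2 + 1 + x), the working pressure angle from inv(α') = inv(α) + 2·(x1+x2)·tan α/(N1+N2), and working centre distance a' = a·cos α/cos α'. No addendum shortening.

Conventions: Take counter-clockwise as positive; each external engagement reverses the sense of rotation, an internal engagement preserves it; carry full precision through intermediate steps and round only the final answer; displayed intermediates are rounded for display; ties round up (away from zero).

1.6182

recognized (one external pair, fixed centres): single-mesh tooth geometry, m = 2.876, N1 = 57, N2 = 79
base radii: r_b1 = 74.378661, r_b2 = 103.086214
tip radii: r_a1 = 83.936060, r_a2 = 116.147260
inv(α') = inv(24.847°) + 2·(-0.315-0.115)·tan α/(57+79) = 0.02647055  ⇒  α' = 24.03488°
a' = a·cos α / cos α' = 195.5680·cos 24.847°/cos 24.03488° = 194.312200
action lengths: √(r_a1²−r_b1²) = 38.898290, √(r_a2²−r_b2²) = 53.510919
base pitch p_b = π·m·cos α = 8.198858
CR = (38.898290 + 53.510919 − 194.312200·sin 24.03488°)/8.198858 = 1.618183
contact ratio ≈ 1.6182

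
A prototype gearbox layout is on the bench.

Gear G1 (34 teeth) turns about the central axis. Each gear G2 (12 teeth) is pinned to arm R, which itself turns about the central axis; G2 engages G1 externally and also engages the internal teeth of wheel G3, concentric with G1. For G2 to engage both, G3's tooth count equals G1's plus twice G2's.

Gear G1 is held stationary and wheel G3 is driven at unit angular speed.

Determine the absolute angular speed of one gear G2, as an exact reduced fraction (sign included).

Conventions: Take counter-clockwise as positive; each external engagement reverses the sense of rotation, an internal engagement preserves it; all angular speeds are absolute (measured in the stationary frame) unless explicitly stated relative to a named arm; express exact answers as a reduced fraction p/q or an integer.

29/12

class = planetary set [G3 = 34+2·12 = 58; Willis about the carrier]
ring teeth: 34 + 2·12 = 58
34(ω_sun−ω_arm) = −58(ω_ring−ω_arm),  ω_sun = 0, ω_ring = 1
34(0−ω_arm) = −58(1−ω_arm)  ⇒  92·ω_arm = 58  ⇒  ω_arm = 29/46
sun–planet mesh: 34·(0−29/46) = −12·(ω_p−ω_arm)  ⇒  ω_p−ω_arm = 493/276
ω_p = 29/46 + 493/276 = 29/12
exact speed ratio = 29/12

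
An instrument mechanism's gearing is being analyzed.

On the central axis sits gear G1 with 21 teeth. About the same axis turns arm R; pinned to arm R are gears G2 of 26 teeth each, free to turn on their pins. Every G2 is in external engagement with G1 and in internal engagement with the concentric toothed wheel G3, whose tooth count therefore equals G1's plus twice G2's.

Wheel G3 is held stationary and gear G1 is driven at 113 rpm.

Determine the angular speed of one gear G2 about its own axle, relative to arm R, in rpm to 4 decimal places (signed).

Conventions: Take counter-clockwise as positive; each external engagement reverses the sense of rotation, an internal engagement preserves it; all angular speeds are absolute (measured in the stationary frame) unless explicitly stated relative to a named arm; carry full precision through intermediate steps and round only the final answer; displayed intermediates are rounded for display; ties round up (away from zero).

class = planetary set [G3 = 21+2·26 = 73; Willis about the carrier]
normalise by the input: solve with ω_sun = 1, then scale by 113 rpm
ring teeth: 21 + 2·26 = 73
21(ω_sun−ω_arm) = −73(ω_ring−ω_arm),  ω_ring = 0, ω_sun = 1
21(1−ω_arm) = −73(0−ω_arm)  ⇒  94·ω_arm = 21  ⇒  ω_arm = 21/94
sun–planet mesh: 21·(1−21/94) = −26·(ω_p−ω_arm)  ⇒  ω_p−ω_arm = -1533/2444
scale: ω_p−ω_arm = -1533/2444 × 113 rpm = -70.8793 rpm

-70.8793 rpm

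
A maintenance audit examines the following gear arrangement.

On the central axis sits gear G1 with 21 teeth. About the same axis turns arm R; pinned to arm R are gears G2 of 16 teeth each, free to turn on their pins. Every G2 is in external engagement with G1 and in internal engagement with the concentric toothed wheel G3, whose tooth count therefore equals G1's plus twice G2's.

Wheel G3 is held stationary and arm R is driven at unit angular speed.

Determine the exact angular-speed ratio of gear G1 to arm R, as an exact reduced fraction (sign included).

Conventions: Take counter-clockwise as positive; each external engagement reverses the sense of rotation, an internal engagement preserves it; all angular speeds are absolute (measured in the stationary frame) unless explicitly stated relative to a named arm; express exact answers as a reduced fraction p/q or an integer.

planetary set (21T centre, 16T on arm, 53T internal) — Willis relation
ring teeth: 21 + 2·16 = 53
21(ω_sun−ω_arm) = −53(ω_ring−ω_arm),  ω_ring = 0, ω_arm = 1
ω_sun = 1 − (53/21)(0−1) = 74/21
ω_out/ω_in = 74/21

74/21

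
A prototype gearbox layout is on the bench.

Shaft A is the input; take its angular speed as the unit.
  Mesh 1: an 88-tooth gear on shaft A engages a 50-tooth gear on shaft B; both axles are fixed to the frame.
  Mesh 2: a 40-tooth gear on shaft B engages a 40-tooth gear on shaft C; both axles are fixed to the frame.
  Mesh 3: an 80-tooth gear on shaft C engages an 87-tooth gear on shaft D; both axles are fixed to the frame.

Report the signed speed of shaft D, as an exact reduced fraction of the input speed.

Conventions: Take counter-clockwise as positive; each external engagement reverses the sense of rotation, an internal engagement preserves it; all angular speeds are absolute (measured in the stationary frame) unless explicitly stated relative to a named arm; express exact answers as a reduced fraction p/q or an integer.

-704/435

3-mesh fixed-axis compound train (all bearings frame-fixed)
mesh 1 [88T→50T]: |ω|/ω_in = 1×88/50 = 44/25, sense flips to −
mesh 2 [40T→40T]: |ω|/ω_in = (44/25)×40/40 = 44/25, sense flips to +
mesh 3 [80T→87T]: |ω|/ω_in = (44/25)×80/87 = 704/435, sense flips to −
signed output speed (× input speed) = -704/435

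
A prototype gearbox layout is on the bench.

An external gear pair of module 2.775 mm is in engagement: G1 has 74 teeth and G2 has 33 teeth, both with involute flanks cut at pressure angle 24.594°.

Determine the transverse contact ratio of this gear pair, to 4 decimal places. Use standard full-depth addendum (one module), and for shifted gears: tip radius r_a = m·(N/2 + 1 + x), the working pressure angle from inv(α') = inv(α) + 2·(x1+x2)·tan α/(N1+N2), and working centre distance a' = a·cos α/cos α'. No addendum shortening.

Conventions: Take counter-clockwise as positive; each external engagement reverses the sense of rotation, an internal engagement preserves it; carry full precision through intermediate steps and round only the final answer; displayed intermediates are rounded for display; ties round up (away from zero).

single-mesh involute tooth geometry (74T engaging 33T at module 2.775)
base radii: r_b1 = 93.360293, r_b2 = 41.633644
tip radii: r_a1 = 105.450000, r_a2 = 48.562500
no profile shift: α' = α, a' = a
action lengths: √(r_a1²−r_b1²) = 49.026097, √(r_a2²−r_b2²) = 24.999122
base pitch p_b = π·m·cos α = 7.927027
CR = (49.026097 + 24.999122 − 148.462500·sin 24.59400°)/7.927027 = 1.543740
contact ratio ≈ 1.5437

1.5437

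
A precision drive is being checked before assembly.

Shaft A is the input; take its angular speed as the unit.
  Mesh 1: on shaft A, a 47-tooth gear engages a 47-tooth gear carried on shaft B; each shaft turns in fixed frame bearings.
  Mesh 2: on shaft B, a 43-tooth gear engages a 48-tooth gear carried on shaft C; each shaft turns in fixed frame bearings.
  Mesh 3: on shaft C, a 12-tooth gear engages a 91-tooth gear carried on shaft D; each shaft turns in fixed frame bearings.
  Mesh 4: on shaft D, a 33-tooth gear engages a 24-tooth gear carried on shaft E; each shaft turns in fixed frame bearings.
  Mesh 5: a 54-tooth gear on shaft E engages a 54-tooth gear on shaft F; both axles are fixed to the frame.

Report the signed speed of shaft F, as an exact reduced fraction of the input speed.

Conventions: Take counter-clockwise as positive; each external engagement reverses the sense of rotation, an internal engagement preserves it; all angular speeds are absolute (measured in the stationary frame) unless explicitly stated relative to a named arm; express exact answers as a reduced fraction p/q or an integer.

-473/2912

5-mesh fixed-axis compound train (all bearings frame-fixed)
mesh 1 [47T→47T]: |ω|/ω_in = 1×47/47 = 1, sense flips to −
mesh 2 [43T→48T]: |ω|/ω_in = 1×43/48 = 43/48, sense flips to +
mesh 3 [12T→91T]: |ω|/ω_in = (43/48)×12/91 = 43/364, sense flips to −
mesh 4 [33T→24T]: |ω|/ω_in = (43/364)×33/24 = 473/2912, sense flips to +
mesh 5 [54T→54T]: |ω|/ω_in = (473/2912)×54/54 = 473/2912, sense flips to −
signed output speed (× input speed) = -473/2912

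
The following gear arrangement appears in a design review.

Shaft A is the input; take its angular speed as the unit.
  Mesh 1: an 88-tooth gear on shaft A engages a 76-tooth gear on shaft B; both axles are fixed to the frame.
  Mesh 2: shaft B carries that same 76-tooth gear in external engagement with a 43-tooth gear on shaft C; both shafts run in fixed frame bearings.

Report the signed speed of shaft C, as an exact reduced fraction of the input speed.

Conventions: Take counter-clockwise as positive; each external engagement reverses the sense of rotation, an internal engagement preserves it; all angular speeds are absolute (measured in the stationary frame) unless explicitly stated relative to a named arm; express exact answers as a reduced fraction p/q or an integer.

88/43

2-mesh fixed-axis compound train (all bearings frame-fixed)
mesh 1 [88T→76T]: |ω|/ω_in = 1×88/76 = 22/19, sense flips to −
mesh 2 [76T→43T]: |ω|/ω_in = (22/19)×76/43 = 88/43, sense flips to +
signed output speed (× input speed) = 88/43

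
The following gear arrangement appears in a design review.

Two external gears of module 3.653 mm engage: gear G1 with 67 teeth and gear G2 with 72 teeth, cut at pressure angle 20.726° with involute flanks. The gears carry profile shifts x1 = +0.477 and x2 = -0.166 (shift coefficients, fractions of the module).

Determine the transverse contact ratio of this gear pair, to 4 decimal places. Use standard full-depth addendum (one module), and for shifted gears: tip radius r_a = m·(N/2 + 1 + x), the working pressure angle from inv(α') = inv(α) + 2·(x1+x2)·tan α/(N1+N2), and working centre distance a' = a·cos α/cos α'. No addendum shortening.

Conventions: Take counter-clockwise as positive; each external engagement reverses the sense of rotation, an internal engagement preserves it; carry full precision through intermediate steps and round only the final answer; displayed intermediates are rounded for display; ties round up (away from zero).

topology: single-mesh involute geometry — m = 3.653, 67T/72T pair
base radii: r_b1 = 114.455790, r_b2 = 122.997267
tip radii: r_a1 = 127.770981, r_a2 = 134.554602
inv(α') = inv(20.726°) + 2·(+0.477-0.166)·tan α/(67+72) = 0.01834345  ⇒  α' = 21.38066°
a' = a·cos α / cos α' = 253.8835·cos 20.726°/cos 21.38066° = 255.002603
action lengths: √(r_a1²−r_b1²) = 56.791687, √(r_a2²−r_b2²) = 54.558347
base pitch p_b = π·m·cos α = 10.733536
CR = (56.791687 + 54.558347 − 255.002603·sin 21.38066°)/10.733536 = 1.712918
contact ratio ≈ 1.7129

1.7129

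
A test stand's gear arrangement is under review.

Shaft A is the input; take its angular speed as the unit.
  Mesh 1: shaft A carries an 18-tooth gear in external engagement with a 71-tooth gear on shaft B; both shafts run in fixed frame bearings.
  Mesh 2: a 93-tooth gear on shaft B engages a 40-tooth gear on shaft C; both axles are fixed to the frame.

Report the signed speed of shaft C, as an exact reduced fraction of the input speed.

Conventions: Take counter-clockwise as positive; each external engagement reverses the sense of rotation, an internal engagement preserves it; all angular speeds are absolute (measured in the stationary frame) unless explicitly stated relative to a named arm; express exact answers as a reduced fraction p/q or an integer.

2-mesh fixed-axis compound train (all bearings frame-fixed)
mesh 1 [18T→71T]: |ω|/ω_in = 1×18/71 = 18/71, sense flips to −
mesh 2 [93T→40T]: |ω|/ω_in = (18/71)×93/40 = 837/1420, sense flips to +
signed output speed (× input speed) = 837/1420

837/1420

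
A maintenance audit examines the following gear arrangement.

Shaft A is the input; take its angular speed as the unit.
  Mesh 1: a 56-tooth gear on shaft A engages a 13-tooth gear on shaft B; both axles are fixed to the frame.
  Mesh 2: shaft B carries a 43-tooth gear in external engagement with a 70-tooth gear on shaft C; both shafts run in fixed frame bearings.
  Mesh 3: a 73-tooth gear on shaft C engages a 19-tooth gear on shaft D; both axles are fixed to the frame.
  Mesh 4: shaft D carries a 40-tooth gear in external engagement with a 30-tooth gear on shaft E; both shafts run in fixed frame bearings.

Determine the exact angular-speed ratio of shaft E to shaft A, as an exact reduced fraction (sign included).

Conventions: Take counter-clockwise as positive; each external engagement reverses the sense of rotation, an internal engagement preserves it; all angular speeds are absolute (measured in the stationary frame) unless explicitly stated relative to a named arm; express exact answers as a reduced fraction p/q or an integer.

50224/3705

class = fixed-axis compound train [4 meshes; 4 ratios multiply, 4 sense flips]
mesh 1 [56T→13T]: running ratio 56/13, sense −
mesh 2 [43T→70T]: running ratio 172/65, sense +
mesh 3 [73T→19T]: running ratio 12556/1235, sense −
mesh 4 [40T→30T]: running ratio 50224/3705, sense +
ω_out/ω_in = 50224/3705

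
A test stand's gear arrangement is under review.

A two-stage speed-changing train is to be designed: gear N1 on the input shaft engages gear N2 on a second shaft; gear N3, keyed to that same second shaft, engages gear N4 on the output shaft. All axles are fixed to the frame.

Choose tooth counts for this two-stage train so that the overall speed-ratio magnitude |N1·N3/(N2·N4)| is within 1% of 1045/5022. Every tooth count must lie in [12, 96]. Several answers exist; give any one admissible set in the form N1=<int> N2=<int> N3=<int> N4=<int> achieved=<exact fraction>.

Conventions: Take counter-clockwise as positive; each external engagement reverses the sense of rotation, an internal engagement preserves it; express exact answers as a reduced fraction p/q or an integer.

N1=19 N2=54 N3=55 N4=93 achieved=1045/5022

2-stage fixed-axis compound train for ratio 1045/5022
target = 1045/5022 in lowest terms: an exact hit needs N1·N3 = k·1045 and N2·N4 = k·5022 for one integer k, every count in [12, 96]; additionally prefer no 1:1 stage (N1 ≠ N2, N3 ≠ N4)
k = 1: N1·N3 = 1045 = 19·55, N2·N4 = 5022 = 54·93
achieved = 19·55/(54·93) = 1045/5022; |achieved − target| = 0 ≤ 209/100440 ✓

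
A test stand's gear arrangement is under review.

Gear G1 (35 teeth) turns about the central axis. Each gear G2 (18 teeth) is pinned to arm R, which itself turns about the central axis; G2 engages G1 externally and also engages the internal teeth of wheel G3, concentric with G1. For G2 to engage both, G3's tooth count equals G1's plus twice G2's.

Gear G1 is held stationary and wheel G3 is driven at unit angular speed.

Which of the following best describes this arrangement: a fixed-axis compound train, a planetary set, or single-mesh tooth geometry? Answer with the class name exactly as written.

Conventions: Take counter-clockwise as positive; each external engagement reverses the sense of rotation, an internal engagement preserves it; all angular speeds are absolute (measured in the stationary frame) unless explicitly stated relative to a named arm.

planetary set

recognized (axles ride arm R): planetary set, 35/18/71 teeth
classification: planetary set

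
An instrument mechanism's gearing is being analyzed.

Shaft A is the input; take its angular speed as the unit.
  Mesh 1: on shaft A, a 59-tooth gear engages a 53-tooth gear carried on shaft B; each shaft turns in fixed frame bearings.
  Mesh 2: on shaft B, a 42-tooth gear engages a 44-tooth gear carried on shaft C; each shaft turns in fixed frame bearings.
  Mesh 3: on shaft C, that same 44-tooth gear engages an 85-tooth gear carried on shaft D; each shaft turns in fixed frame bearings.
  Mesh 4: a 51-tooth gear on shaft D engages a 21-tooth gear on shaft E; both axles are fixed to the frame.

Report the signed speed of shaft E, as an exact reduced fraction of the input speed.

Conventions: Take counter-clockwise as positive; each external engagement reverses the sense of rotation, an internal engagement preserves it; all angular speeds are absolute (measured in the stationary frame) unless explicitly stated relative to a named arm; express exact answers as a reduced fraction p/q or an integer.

4-mesh fixed-axis compound train (all bearings frame-fixed)
mesh 1 [59T→53T]: |ω|/ω_in = 1×59/53 = 59/53, sense flips to −
mesh 2 [42T→44T]: |ω|/ω_in = (59/53)×42/44 = 1239/1166, sense flips to +
mesh 3 [44T→85T]: |ω|/ω_in = (1239/1166)×44/85 = 2478/4505, sense flips to −
mesh 4 [51T→21T]: |ω|/ω_in = (2478/4505)×51/21 = 354/265, sense flips to +
signed output speed (× input speed) = 354/265

354/265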